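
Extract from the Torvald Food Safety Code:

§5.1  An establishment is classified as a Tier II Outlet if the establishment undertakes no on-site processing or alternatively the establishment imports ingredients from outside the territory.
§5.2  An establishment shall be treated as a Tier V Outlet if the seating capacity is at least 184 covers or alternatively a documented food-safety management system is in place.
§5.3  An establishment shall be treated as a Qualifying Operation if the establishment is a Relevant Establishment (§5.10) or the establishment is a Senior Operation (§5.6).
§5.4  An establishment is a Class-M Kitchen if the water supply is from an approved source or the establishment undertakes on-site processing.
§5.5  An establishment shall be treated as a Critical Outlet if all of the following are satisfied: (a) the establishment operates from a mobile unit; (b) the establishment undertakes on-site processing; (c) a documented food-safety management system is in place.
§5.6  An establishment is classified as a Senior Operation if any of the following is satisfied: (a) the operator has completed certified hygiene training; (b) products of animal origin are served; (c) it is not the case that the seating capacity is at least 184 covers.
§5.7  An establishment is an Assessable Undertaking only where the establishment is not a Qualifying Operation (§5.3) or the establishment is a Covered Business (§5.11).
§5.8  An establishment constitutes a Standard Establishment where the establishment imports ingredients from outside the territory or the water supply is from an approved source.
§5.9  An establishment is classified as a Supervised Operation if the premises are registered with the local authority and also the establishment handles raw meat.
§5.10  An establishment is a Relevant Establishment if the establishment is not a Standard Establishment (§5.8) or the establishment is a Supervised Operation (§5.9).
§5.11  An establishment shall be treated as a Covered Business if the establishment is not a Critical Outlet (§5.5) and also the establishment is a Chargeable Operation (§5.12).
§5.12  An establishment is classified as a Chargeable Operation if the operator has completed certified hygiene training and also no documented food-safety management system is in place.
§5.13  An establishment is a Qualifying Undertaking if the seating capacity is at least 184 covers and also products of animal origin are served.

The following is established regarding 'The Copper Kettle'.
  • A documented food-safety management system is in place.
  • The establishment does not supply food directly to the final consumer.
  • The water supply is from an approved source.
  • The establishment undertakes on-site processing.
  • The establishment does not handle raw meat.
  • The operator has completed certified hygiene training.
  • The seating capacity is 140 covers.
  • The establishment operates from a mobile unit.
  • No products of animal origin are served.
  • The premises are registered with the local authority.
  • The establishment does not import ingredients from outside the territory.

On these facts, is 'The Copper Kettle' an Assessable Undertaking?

No

Under §5.8: the establishment imports ingredients from outside the territory? no; or the water supply is from an approved source? yes. So the establishment is a Standard Establishment.
Under §5.9: the premises are registered with the local authority? yes; and the establishment handles raw meat? no. So the establishment is not a Supervised Operation.
Under §5.10: not a Standard Establishment (§5.8)? no; or Supervised Operation (§5.9)? no. So the establishment is not a Relevant Establishment.
Under §5.6: the operator has completed certified hygiene training? yes; or products of animal origin are served? no; or seating capacity: 140 covers ≥ 184 covers? no, so negated condition yes. So the establishment is a Senior Operation.
Under §5.3: Relevant Establishment (§5.10)? no; or Senior Operation (§5.6)? yes. So the establishment is a Qualifying Operation.
Under §5.5: the establishment operates from a mobile unit? yes; and the establishment undertakes on-site processing? yes; and a documented food-safety management system is in place? yes. So the establishment is a Critical Outlet.
Under §5.12: the operator has completed certified hygiene training? yes; and no documented food-safety management system is in place? no. So the establishment is not a Chargeable Operation.
Under §5.11: not a Critical Outlet (§5.5)? no; and Chargeable Operation (§5.12)? no. So the establishment is not a Covered Business.
Under §5.7: not a Qualifying Operation (§5.3)? no; or Covered Business (§5.11)? no. So the establishment is not an Assessable Undertaking.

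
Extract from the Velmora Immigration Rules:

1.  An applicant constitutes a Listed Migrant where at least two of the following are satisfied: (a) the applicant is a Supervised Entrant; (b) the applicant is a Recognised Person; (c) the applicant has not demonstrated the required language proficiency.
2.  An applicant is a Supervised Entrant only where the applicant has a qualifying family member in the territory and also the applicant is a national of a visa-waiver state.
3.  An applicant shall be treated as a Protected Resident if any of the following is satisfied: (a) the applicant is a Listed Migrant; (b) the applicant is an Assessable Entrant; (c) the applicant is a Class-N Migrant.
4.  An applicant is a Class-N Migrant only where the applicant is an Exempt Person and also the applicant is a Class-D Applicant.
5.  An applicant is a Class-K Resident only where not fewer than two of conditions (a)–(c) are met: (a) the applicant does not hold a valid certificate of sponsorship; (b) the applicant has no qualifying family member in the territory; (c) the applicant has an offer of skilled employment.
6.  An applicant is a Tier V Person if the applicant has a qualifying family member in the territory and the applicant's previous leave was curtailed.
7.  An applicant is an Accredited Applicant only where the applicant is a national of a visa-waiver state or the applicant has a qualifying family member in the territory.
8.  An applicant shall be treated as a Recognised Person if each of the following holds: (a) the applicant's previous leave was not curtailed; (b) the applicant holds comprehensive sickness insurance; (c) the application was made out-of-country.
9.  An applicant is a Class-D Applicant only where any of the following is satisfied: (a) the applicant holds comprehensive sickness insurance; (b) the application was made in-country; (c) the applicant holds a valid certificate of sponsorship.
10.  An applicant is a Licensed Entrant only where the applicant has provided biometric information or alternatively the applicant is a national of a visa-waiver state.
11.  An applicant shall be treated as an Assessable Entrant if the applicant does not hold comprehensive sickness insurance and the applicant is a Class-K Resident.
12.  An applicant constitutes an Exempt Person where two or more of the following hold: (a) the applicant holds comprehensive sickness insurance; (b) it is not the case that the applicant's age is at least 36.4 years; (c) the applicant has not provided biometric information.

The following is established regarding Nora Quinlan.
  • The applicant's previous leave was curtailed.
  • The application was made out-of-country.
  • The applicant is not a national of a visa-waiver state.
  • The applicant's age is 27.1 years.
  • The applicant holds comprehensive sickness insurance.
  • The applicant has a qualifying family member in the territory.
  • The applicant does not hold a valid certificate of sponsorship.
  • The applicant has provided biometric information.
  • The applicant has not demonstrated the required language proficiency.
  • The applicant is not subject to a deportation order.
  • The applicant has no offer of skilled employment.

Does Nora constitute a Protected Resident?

Under paragraph 2: the applicant has a qualifying family member in the territory? yes; and the applicant is a national of a visa-waiver state? no. So the applicant is not a Supervised Entrant.
Under paragraph 8: the applicant's previous leave was not curtailed? no; and the applicant holds comprehensive sickness insurance? yes; and the application was made out-of-country? yes. So the applicant is not a Recognised Person.
Under paragraph 1: Supervised Entrant (paragraph 2)? no; Recognised Person (paragraph 8)? no; the applicant has not demonstrated the required language proficiency? yes — 1 of 3 hold (need ≥2) → not satisfied.
Under paragraph 5: the applicant does not hold a valid certificate of sponsorship? yes; the applicant has no qualifying family member in the territory? no; the applicant has an offer of skilled employment? no — 1 of 3 hold (need ≥2) → not satisfied.
Under paragraph 11: the applicant does not hold comprehensive sickness insurance? no; and Class-K Resident (paragraph 5)? no. So the applicant is not an Assessable Entrant.
Under paragraph 12: the applicant holds comprehensive sickness insurance? yes; applicant's age: 27.1 years ≥ 36.4 years? no, so negated condition yes; the applicant has not provided biometric information? no — 2 of 3 hold (need ≥2) → satisfied.
Under paragraph 9: the applicant holds comprehensive sickness insurance? yes; or the application was made in-country? no; or the applicant holds a valid certificate of sponsorship? no. So the applicant is a Class-D Applicant.
Under paragraph 4: Exempt Person (paragraph 12)? yes; and Class-D Applicant (paragraph 9)? yes. So the applicant is a Class-N Migrant.
Under paragraph 3: Listed Migrant (paragraph 1)? no; or Assessable Entrant (paragraph 11)? no; or Class-N Migrant (paragraph 4)? yes. So the applicant is a Protected Resident.

Yes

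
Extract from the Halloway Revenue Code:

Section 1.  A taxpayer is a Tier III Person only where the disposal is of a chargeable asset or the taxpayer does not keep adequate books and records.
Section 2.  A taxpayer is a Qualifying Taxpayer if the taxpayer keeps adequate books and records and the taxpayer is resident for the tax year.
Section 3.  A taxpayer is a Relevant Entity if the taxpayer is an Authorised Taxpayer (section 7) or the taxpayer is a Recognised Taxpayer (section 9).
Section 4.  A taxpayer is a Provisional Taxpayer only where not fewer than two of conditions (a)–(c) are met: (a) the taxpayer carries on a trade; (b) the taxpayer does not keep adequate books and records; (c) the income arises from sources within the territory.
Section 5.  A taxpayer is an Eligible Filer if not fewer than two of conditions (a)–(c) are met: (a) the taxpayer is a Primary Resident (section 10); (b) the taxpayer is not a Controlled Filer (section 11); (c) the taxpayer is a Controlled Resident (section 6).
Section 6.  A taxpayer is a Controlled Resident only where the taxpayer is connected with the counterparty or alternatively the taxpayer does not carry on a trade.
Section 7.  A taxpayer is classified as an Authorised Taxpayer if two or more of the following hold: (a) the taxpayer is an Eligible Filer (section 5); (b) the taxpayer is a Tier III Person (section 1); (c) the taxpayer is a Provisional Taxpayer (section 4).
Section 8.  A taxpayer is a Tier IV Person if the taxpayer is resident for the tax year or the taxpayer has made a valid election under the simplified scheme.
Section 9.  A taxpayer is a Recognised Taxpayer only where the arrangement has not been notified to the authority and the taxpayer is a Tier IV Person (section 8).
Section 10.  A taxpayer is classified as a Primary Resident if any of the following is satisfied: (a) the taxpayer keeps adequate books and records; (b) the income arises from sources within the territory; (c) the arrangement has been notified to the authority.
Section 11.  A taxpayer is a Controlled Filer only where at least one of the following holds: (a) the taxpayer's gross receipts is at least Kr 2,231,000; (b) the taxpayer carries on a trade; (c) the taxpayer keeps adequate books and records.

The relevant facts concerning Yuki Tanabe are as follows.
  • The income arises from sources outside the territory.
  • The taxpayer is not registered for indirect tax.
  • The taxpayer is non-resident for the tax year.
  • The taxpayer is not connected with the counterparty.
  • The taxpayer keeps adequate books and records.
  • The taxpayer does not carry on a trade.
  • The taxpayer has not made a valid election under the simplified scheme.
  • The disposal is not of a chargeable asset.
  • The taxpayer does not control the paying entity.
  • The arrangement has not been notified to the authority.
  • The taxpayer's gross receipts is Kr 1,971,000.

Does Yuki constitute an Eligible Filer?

Yes

Under section 10: the taxpayer keeps adequate books and records? yes; or the income arises from sources within the territory? no; or the arrangement has been notified to the authority? no. So the taxpayer is a Primary Resident.
Under section 11: taxpayer's gross receipts: Kr 1,971,000 ≥ Kr 2,231,000? no; or the taxpayer carries on a trade? no; or the taxpayer keeps adequate books and records? yes. So the taxpayer is a Controlled Filer.
Under section 6: the taxpayer is connected with the counterparty? no; or the taxpayer does not carry on a trade? yes. So the taxpayer is a Controlled Resident.
Under section 5: Primary Resident (section 10)? yes; not a Controlled Filer (section 11)? no; Controlled Resident (section 6)? yes — 2 of 3 hold (need ≥2) → satisfied.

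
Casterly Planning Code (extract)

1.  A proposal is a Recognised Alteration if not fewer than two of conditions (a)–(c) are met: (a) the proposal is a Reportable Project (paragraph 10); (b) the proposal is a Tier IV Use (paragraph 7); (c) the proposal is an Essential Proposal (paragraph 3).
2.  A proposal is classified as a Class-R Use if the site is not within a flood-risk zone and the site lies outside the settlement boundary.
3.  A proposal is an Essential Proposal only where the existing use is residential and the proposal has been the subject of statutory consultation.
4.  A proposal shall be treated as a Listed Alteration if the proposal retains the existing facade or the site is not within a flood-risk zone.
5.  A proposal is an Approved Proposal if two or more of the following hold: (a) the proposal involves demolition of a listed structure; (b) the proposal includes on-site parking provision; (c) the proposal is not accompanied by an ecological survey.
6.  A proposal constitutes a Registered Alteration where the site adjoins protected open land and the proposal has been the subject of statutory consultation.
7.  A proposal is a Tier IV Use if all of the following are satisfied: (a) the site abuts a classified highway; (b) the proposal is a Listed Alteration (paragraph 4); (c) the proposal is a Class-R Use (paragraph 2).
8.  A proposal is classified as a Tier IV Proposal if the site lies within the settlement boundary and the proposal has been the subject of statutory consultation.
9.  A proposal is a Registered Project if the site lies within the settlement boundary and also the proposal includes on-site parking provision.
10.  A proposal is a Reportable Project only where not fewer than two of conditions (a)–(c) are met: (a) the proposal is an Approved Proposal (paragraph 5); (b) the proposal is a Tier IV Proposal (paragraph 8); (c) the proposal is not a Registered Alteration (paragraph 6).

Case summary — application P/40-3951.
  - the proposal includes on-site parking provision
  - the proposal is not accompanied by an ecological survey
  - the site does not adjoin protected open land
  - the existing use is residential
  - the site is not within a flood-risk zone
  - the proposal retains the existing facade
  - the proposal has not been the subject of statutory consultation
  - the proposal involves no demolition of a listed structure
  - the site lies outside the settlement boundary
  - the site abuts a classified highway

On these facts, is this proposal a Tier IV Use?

paragraph 4 — Listed Alteration: [the proposal retains the existing facade? yes] OR [the site is not within a flood-risk zone? yes] → satisfied.
paragraph 2 — Class-R Use: [the site is not within a flood-risk zone? yes] AND [the site lies outside the settlement boundary? yes] → satisfied.
paragraph 7 — Tier IV Use: [the site abuts a classified highway? yes] AND [Listed Alteration (paragraph 4)? yes] AND [Class-R Use (paragraph 2)? yes] → satisfied.

Yes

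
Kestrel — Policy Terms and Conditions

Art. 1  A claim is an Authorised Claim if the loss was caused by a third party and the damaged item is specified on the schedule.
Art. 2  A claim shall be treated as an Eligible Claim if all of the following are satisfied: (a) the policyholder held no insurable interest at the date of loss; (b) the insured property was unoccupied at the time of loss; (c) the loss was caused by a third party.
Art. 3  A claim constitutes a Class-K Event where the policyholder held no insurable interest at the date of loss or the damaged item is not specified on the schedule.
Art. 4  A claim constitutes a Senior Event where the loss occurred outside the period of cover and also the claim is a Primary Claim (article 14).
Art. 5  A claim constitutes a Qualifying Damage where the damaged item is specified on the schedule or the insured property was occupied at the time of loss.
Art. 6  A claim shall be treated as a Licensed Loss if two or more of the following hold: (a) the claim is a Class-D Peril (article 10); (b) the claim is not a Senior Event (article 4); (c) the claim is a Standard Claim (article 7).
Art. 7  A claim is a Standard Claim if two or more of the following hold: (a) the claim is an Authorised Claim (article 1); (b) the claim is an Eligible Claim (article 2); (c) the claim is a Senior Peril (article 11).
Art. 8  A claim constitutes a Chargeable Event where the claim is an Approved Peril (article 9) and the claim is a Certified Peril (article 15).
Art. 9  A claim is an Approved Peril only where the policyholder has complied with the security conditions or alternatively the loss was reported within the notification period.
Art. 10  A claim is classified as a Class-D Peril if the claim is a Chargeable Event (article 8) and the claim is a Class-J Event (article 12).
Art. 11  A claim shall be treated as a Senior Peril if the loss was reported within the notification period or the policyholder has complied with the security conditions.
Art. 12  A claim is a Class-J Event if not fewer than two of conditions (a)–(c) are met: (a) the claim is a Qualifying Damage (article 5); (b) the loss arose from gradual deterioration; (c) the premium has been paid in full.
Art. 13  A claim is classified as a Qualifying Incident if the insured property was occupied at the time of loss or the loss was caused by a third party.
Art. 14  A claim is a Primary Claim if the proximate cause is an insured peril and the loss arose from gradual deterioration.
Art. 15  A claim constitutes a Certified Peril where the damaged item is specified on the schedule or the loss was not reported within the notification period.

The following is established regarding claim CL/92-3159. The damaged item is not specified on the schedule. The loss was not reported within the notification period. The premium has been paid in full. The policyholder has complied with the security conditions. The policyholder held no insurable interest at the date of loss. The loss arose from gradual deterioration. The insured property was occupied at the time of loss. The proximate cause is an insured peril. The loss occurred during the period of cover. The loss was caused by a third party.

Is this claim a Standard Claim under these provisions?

No

article 1 — Authorised Claim: [the loss was caused by a third party? yes] AND [the damaged item is specified on the schedule? no] → not satisfied.
article 2 — Eligible Claim: [the policyholder held no insurable interest at the date of loss? yes] AND [the insured property was unoccupied at the time of loss? no] AND [the loss was caused by a third party? yes] → not satisfied.
article 11 — Senior Peril: [the loss was reported within the notification period? no] OR [the policyholder has complied with the security conditions? yes] → satisfied.
article 7 — Standard Claim: Authorised Claim (article 1)? no; Eligible Claim (article 2)? no; Senior Peril (article 11)? yes — 1 of 3 hold (need ≥2) → not satisfied.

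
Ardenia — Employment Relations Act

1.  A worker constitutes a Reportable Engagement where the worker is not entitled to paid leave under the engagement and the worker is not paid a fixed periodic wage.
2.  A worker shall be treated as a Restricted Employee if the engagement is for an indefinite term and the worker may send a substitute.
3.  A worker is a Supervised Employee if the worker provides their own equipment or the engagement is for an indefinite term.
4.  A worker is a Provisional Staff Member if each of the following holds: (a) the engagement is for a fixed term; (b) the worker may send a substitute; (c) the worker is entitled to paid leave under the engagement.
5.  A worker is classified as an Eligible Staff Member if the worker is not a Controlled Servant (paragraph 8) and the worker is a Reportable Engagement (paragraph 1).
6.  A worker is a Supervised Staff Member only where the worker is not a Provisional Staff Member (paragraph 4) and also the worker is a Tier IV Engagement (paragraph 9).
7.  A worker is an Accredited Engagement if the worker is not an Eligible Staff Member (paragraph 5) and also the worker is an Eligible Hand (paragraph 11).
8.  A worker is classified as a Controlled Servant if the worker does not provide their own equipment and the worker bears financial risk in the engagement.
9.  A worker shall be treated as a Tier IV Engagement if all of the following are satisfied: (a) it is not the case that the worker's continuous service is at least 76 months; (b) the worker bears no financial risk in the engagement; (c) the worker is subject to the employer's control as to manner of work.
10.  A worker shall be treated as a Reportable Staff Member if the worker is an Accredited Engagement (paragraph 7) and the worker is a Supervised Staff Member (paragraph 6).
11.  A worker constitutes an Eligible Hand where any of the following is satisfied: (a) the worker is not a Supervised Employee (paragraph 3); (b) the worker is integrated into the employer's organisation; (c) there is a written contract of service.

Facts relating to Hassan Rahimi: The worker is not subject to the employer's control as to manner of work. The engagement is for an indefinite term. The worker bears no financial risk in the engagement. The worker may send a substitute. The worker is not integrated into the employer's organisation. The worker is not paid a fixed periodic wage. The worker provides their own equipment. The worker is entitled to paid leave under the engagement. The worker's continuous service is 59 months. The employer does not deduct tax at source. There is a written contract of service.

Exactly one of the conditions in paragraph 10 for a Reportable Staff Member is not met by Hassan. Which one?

Supervised Staff Member

paragraph 8 — Controlled Servant: [the worker does not provide their own equipment? no] AND [the worker bears financial risk in the engagement? no] → not satisfied.
paragraph 1 — Reportable Engagement: [the worker is not entitled to paid leave under the engagement? no] AND [the worker is not paid a fixed periodic wage? yes] → not satisfied.
paragraph 5 — Eligible Staff Member: [not a Controlled Servant (paragraph 8)? yes] AND [Reportable Engagement (paragraph 1)? no] → not satisfied.
paragraph 3 — Supervised Employee: [the worker provides their own equipment? yes] OR [the engagement is for an indefinite term? yes] → satisfied.
paragraph 11 — Eligible Hand: [not a Supervised Employee (paragraph 3)? no] OR [the worker is integrated into the employer's organisation? no] OR [there is a written contract of service? yes] → satisfied.
paragraph 7 — Accredited Engagement: [not an Eligible Staff Member (paragraph 5)? yes] AND [Eligible Hand (paragraph 11)? yes] → satisfied.
paragraph 4 — Provisional Staff Member: [the engagement is for a fixed term? no] AND [the worker may send a substitute? yes] AND [the worker is entitled to paid leave under the engagement? yes] → not satisfied.
paragraph 9 — Tier IV Engagement: [worker's continuous service: 59 months ≥ 76 months? no, so negated condition yes] AND [the worker bears no financial risk in the engagement? yes] AND [the worker is subject to the employer's control as to manner of work? no] → not satisfied.
paragraph 6 — Supervised Staff Member: [not a Provisional Staff Member (paragraph 4)? yes] AND [Tier IV Engagement (paragraph 9)? no] → not satisfied.
paragraph 10 — Reportable Staff Member: [Accredited Engagement (paragraph 7)? yes] AND [Supervised Staff Member (paragraph 6)? no] → not satisfied.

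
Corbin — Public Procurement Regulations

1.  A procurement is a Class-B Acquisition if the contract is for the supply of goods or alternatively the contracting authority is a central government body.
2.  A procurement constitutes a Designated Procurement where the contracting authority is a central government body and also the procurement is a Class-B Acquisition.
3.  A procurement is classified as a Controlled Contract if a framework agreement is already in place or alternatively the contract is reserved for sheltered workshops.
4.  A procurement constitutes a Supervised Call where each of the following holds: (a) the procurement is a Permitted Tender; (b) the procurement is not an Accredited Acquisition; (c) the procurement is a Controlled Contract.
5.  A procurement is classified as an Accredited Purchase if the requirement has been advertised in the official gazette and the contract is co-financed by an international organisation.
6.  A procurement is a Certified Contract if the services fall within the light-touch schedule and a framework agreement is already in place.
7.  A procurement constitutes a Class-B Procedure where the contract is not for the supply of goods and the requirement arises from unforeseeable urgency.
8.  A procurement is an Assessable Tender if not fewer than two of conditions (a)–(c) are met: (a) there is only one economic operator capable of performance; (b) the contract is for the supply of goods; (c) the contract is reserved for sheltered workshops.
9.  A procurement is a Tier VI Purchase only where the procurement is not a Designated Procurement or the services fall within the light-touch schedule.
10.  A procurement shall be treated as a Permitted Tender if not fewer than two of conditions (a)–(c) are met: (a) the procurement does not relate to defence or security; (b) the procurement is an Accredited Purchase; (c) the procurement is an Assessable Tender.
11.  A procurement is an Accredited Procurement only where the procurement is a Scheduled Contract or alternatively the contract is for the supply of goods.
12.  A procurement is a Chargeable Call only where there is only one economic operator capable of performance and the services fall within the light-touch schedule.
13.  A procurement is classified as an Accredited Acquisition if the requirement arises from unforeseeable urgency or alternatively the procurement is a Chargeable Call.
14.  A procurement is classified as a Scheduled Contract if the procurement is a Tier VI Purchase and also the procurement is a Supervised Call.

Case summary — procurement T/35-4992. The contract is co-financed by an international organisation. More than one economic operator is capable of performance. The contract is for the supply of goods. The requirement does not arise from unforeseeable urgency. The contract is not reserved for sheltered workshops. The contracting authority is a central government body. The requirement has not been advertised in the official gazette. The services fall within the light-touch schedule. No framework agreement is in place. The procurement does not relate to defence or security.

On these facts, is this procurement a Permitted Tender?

No

paragraph 5 — Accredited Purchase: [the requirement has been advertised in the official gazette? no] AND [the contract is co-financed by an international organisation? yes] → not satisfied.
paragraph 8 — Assessable Tender: there is only one economic operator capable of performance? no; the contract is for the supply of goods? yes; the contract is reserved for sheltered workshops? no — 1 of 3 hold (need ≥2) → not satisfied.
paragraph 10 — Permitted Tender: the procurement does not relate to defence or security? yes; Accredited Purchase (paragraph 5)? no; Assessable Tender (paragraph 8)? no — 1 of 3 hold (need ≥2) → not satisfied.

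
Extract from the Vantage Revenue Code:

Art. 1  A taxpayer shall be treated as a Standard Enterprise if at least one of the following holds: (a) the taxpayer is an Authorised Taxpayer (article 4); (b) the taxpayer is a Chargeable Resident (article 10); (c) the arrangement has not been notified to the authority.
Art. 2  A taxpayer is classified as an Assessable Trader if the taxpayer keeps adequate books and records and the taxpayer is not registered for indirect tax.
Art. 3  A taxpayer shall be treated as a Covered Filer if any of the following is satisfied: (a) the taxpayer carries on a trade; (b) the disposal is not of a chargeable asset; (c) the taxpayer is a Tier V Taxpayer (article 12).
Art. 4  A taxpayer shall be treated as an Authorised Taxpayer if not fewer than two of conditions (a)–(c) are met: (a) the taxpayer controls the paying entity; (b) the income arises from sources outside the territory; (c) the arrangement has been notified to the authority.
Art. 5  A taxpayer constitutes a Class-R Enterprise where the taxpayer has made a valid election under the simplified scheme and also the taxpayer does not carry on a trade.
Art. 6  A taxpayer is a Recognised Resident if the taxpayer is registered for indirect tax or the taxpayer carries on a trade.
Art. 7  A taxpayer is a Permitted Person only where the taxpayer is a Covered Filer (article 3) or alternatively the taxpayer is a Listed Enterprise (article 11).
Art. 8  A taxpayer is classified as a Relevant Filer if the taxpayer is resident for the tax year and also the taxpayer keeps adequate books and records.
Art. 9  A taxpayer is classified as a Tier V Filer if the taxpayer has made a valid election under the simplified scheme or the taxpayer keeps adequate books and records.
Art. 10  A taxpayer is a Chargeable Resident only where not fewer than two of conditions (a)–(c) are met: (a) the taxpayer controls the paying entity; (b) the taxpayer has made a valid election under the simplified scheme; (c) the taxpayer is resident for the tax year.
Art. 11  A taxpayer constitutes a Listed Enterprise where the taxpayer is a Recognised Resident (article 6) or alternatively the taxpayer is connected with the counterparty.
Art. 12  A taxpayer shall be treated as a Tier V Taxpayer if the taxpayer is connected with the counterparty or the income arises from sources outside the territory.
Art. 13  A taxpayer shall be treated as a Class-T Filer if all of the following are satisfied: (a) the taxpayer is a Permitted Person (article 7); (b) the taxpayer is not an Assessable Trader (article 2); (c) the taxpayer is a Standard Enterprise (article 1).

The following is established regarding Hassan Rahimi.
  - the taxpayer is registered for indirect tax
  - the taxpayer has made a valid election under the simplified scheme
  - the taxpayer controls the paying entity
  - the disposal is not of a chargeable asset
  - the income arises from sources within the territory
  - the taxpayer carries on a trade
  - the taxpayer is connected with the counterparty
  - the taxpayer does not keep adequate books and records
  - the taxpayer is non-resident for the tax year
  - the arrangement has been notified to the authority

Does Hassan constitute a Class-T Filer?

Under article 12: the taxpayer is connected with the counterparty? yes; or the income arises from sources outside the territory? no. So the taxpayer is a Tier V Taxpayer.
Under article 3: the taxpayer carries on a trade? yes; or the disposal is not of a chargeable asset? yes; or Tier V Taxpayer (article 12)? yes. So the taxpayer is a Covered Filer.
Under article 6: the taxpayer is registered for indirect tax? yes; or the taxpayer carries on a trade? yes. So the taxpayer is a Recognised Resident.
Under article 11: Recognised Resident (article 6)? yes; or the taxpayer is connected with the counterparty? yes. So the taxpayer is a Listed Enterprise.
Under article 7: Covered Filer (article 3)? yes; or Listed Enterprise (article 11)? yes. So the taxpayer is a Permitted Person.
Under article 2: the taxpayer keeps adequate books and records? no; and the taxpayer is not registered for indirect tax? no. So the taxpayer is not an Assessable Trader.
Under article 4: the taxpayer controls the paying entity? yes; the income arises from sources outside the territory? no; the arrangement has been notified to the authority? yes — 2 of 3 hold (need ≥2) → satisfied.
Under article 10: the taxpayer controls the paying entity? yes; the taxpayer has made a valid election under the simplified scheme? yes; the taxpayer is resident for the tax year? no — 2 of 3 hold (need ≥2) → satisfied.
Under article 1: Authorised Taxpayer (article 4)? yes; or Chargeable Resident (article 10)? yes; or the arrangement has not been notified to the authority? no. So the taxpayer is a Standard Enterprise.
Under article 13: Permitted Person (article 7)? yes; and not an Assessable Trader (article 2)? yes; and Standard Enterprise (article 1)? yes. So the taxpayer is a Class-T Filer.

Yes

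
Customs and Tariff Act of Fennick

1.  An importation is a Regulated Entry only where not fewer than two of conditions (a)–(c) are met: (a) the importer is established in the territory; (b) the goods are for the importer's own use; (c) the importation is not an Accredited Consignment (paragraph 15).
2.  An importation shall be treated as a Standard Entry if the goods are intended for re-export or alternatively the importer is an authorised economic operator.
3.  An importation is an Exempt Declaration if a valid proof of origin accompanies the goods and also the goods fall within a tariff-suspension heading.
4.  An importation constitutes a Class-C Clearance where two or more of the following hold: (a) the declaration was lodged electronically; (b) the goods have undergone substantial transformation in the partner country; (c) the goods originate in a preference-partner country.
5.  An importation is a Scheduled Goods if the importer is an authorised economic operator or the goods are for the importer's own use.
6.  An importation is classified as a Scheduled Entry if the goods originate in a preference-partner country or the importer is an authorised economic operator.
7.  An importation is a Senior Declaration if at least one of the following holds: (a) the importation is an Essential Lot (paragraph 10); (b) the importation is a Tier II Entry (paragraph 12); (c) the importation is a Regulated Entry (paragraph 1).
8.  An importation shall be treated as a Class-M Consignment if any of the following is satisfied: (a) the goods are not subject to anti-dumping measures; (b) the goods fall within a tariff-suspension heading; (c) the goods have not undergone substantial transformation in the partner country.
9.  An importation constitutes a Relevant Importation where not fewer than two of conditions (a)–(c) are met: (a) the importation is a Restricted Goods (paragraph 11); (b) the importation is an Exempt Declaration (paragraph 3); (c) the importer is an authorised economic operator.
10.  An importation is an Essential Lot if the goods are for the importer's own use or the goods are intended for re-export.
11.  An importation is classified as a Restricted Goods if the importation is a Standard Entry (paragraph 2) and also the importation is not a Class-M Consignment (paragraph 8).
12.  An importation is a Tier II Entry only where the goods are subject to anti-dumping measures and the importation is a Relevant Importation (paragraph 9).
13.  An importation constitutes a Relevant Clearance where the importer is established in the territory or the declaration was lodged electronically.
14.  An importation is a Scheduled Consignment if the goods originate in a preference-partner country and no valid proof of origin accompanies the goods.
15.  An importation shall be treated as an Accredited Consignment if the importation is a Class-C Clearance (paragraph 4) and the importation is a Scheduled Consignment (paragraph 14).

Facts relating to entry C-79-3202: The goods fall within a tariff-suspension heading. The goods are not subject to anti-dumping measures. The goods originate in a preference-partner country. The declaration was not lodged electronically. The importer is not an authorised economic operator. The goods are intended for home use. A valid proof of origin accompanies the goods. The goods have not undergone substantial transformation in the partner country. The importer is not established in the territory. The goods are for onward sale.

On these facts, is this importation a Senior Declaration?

No

Under paragraph 10: the goods are for the importer's own use? no; or the goods are intended for re-export? no. So the importation is not an Essential Lot.
Under paragraph 2: the goods are intended for re-export? no; or the importer is an authorised economic operator? no. So the importation is not a Standard Entry.
Under paragraph 8: the goods are not subject to anti-dumping measures? yes; or the goods fall within a tariff-suspension heading? yes; or the goods have not undergone substantial transformation in the partner country? yes. So the importation is a Class-M Consignment.
Under paragraph 11: Standard Entry (paragraph 2)? no; and not a Class-M Consignment (paragraph 8)? no. So the importation is not a Restricted Goods.
Under paragraph 3: a valid proof of origin accompanies the goods? yes; and the goods fall within a tariff-suspension heading? yes. So the importation is an Exempt Declaration.
Under paragraph 9: Restricted Goods (paragraph 11)? no; Exempt Declaration (paragraph 3)? yes; the importer is an authorised economic operator? no — 1 of 3 hold (need ≥2) → not satisfied.
Under paragraph 12: the goods are subject to anti-dumping measures? no; and Relevant Importation (paragraph 9)? no. So the importation is not a Tier II Entry.
Under paragraph 4: the declaration was lodged electronically? no; the goods have undergone substantial transformation in the partner country? no; the goods originate in a preference-partner country? yes — 1 of 3 hold (need ≥2) → not satisfied.
Under paragraph 14: the goods originate in a preference-partner country? yes; and no valid proof of origin accompanies the goods? no. So the importation is not a Scheduled Consignment.
Under paragraph 15: Class-C Clearance (paragraph 4)? no; and Scheduled Consignment (paragraph 14)? no. So the importation is not an Accredited Consignment.
Under paragraph 1: the importer is established in the territory? no; the goods are for the importer's own use? no; not an Accredited Consignment (paragraph 15)? yes — 1 of 3 hold (need ≥2) → not satisfied.
Under paragraph 7: Essential Lot (paragraph 10)? no; or Tier II Entry (paragraph 12)? no; or Regulated Entry (paragraph 1)? no. So the importation is not a Senior Declaration.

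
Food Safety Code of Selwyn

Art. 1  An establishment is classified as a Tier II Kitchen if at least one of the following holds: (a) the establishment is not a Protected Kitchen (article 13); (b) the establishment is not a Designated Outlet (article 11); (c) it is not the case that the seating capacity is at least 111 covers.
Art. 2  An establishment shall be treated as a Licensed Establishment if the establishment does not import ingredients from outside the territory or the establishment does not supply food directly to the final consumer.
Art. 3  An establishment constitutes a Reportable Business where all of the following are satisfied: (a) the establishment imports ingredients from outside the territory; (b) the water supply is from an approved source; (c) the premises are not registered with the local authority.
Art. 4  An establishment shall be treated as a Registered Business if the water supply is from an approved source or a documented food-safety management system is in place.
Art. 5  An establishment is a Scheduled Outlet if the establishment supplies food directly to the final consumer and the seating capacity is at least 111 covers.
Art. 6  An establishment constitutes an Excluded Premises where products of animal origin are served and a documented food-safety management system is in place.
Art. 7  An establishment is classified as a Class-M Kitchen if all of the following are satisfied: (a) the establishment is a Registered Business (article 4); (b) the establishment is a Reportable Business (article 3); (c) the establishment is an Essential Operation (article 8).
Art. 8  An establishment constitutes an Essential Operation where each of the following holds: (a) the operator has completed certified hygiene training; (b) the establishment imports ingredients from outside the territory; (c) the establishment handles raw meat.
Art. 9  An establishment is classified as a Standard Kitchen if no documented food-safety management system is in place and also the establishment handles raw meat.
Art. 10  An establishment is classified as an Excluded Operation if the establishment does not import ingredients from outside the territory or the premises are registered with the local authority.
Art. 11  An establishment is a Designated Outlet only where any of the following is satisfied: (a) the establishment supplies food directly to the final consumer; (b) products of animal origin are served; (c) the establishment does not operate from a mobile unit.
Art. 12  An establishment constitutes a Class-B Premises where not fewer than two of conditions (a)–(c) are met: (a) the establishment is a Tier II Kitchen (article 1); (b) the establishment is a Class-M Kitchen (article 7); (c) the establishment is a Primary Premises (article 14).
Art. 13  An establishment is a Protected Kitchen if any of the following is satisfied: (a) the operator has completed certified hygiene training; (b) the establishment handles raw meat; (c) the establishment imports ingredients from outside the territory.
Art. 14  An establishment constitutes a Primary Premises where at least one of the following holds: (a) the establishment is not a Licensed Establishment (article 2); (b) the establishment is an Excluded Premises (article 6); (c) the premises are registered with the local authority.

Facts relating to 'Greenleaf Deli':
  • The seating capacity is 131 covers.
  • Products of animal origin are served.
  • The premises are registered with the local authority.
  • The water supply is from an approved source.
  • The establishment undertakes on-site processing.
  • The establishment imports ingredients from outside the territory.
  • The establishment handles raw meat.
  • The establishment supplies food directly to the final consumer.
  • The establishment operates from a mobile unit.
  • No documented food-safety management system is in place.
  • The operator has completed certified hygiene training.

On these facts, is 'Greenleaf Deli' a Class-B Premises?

article 13 — Protected Kitchen: [the operator has completed certified hygiene training? yes] OR [the establishment handles raw meat? yes] OR [the establishment imports ingredients from outside the territory? yes] → satisfied.
article 11 — Designated Outlet: [the establishment supplies food directly to the final consumer? yes] OR [products of animal origin are served? yes] OR [the establishment does not operate from a mobile unit? no] → satisfied.
article 1 — Tier II Kitchen: [not a Protected Kitchen (article 13)? no] OR [not a Designated Outlet (article 11)? no] OR [seating capacity: 131 covers ≥ 111 covers? yes, so negated condition no] → not satisfied.
article 4 — Registered Business: [the water supply is from an approved source? yes] OR [a documented food-safety management system is in place? no] → satisfied.
article 3 — Reportable Business: [the establishment imports ingredients from outside the territory? yes] AND [the water supply is from an approved source? yes] AND [the premises are not registered with the local authority? no] → not satisfied.
article 8 — Essential Operation: [the operator has completed certified hygiene training? yes] AND [the establishment imports ingredients from outside the territory? yes] AND [the establishment handles raw meat? yes] → satisfied.
article 7 — Class-M Kitchen: [Registered Business (article 4)? yes] AND [Reportable Business (article 3)? no] AND [Essential Operation (article 8)? yes] → not satisfied.
article 2 — Licensed Establishment: [the establishment does not import ingredients from outside the territory? no] OR [the establishment does not supply food directly to the final consumer? no] → not satisfied.
article 6 — Excluded Premises: [products of animal origin are served? yes] AND [a documented food-safety management system is in place? no] → not satisfied.
article 14 — Primary Premises: [not a Licensed Establishment (article 2)? yes] OR [Excluded Premises (article 6)? no] OR [the premises are registered with the local authority? yes] → satisfied.
article 12 — Class-B Premises: Tier II Kitchen (article 1)? no; Class-M Kitchen (article 7)? no; Primary Premises (article 14)? yes — 1 of 3 hold (need ≥2) → not satisfied.

No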